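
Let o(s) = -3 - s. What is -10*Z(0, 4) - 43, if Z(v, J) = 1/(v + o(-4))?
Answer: -53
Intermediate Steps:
Z(v, J) = 1/(1 + v) (Z(v, J) = 1/(v + (-3 - 1*(-4))) = 1/(v + (-3 + 4)) = 1/(v + 1) = 1/(1 + v))
-10*Z(0, 4) - 43 = -10/(1 + 0) - 43 = -10/1 - 43 = -10*1 - 43 = -10 - 43 = -53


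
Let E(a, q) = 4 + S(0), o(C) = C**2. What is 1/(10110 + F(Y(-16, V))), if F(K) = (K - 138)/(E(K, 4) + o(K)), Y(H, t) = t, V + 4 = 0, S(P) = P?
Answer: 10/101029 ≈ 9.8981e-5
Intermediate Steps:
V = -4 (V = -4 + 0 = -4)
E(a, q) = 4 (E(a, q) = 4 + 0 = 4)
F(K) = (-138 + K)/(4 + K**2) (F(K) = (K - 138)/(4 + K**2) = (-138 + K)/(4 + K**2))
1/(10110 + F(Y(-16, V))) = 1/(10110 + (-138 - 4)/(4 + (-4)**2)) = 1/(10110 - 142/(4 + 16)) = 1/(10110 - 142/20) = 1/(10110 + (1/20)*(-142)) = 1/(10110 - 71/10) = 1/(101029/10) = 10/101029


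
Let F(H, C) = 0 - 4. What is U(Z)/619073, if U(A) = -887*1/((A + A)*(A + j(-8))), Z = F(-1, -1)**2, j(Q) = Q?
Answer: -887/158482688 ≈ -5.5968e-6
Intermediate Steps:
F(H, C) = -4
Z = 16 (Z = (-4)**2 = 16)
U(A) = -887/(2*A*(-8 + A)) (U(A) = -887*1/((A - 8)*(A + A)) = -887*1/(2*A*(-8 + A)) = -887/(2*A*(-8 + A)))
U(Z)/619073 = -887/2/(16*(-8 + 16))/619073 = -887/2*1/16/8*(1/619073) = -887/2*1/16*1/8*(1/619073) = -887/256*1/619073 = -887/158482688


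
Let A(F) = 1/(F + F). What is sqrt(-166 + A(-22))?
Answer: I*sqrt(80355)/22 ≈ 12.885*I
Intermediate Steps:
A(F) = 1/(2*F)
sqrt(-166 + A(-22)) = sqrt(-166 + (1/2)/(-22)) = sqrt(-166 + (1/2)*(-1/22)) = sqrt(-166 - 1/44) = sqrt(-7305/44) = I*sqrt(80355)/22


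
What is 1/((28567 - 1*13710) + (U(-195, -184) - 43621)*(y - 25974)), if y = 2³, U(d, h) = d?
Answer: 1/1137741113 ≈ 8.7893e-10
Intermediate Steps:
y = 8
1/((28567 - 1*13710) + (U(-195, -184) - 43621)*(y - 25974)) = 1/((28567 - 1*13710) + (-195 - 43621)*(8 - 25974)) = 1/((28567 - 13710) - 43816*(-25966)) = 1/(14857 + 1137726256) = 1/1137741113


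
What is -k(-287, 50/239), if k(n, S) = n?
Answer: 287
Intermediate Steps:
-k(-287, 50/239) = -1*(-287) = 287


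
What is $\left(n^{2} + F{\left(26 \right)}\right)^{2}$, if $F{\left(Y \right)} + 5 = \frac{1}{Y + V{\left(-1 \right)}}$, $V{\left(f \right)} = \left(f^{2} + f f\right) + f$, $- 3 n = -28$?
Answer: $\frac{4919524}{729} \approx 6748.3$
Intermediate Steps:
$n = \frac{28}{3}$ ($n = \left(- \frac{1}{3}\right) \left(-28\right) = \frac{28}{3} \approx 9.3333$)
$V{\left(f \right)} = f + 2 f^{2}$ ($V{\left(f \right)} = \left(f^{2} + f^{2}\right) + f = 2 f^{2} + f = f + 2 f^{2}$)
$F{\left(Y \right)} = -5 + \frac{1}{1 + Y}$ ($F{\left(Y \right)} = -5 + \frac{1}{Y - \left(1 + 2 \left(-1\right)\right)} = -5 + \frac{1}{Y - \left(1 - 2\right)} = -5 + \frac{1}{Y - -1} = -5 + \frac{1}{Y + 1} = -5 + \frac{1}{1 + Y}$)
$\left(n^{2} + F{\left(26 \right)}\right)^{2} = \left(\left(\frac{28}{3}\right)^{2} + \frac{-4 - 130}{1 + 26}\right)^{2} = \left(\frac{784}{9} + \frac{-4 - 130}{27}\right)^{2} = \left(\frac{784}{9} + \frac{1}{27} \left(-134\right)\right)^{2} = \left(\frac{784}{9} - \frac{134}{27}\right)^{2} = \left(\frac{2218}{27}\right)^{2} = \frac{4919524}{729}$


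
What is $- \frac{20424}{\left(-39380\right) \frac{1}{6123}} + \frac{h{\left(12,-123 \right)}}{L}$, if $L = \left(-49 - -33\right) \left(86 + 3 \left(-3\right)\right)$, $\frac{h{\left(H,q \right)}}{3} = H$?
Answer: $\frac{875385009}{275660} \approx 3175.6$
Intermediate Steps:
$h{\left(H,q \right)} = 3 H$
$L = -1232$ ($L = \left(-49 + 33\right) \left(86 - 9\right) = \left(-16\right) 77 = -1232$)
$- \frac{20424}{\left(-39380\right) \frac{1}{6123}} + \frac{h{\left(12,-123 \right)}}{L} = - \frac{20424}{\left(-39380\right) \frac{1}{6123}} + \frac{3 \cdot 12}{-1232} = - \frac{20424}{\left(-39380\right) \frac{1}{6123}} + 36 \left(- \frac{1}{1232}\right) = - \frac{20424}{- \frac{39380}{6123}} - \frac{9}{308} = \left(-20424\right) \left(- \frac{6123}{39380}\right) - \frac{9}{308} = \frac{31264038}{9845} - \frac{9}{308} = \frac{875385009}{275660}$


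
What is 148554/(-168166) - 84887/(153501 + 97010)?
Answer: -25744759168/21063716413 ≈ -1.2222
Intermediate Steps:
148554/(-168166) - 84887/(153501 + 97010) = 148554*(-1/168166) - 84887/250511 = -74277/84083 - 84887*1/250511 = -74277/84083 - 84887/250511 = -25744759168/21063716413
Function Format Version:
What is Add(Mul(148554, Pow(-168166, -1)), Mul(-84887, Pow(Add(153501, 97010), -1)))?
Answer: Rational(-25744759168, 21063716413) ≈ -1.2222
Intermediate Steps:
Add(Mul(148554, Pow(-168166, -1)), Mul(-84887, Pow(Add(153501, 97010), -1))) = Add(Mul(148554, Rational(-1, 168166)), Mul(-84887, Pow(250511, -1))) = Add(Rational(-74277, 84083), Mul(-84887, Rational(1, 250511))) = Add(Rational(-74277, 84083), Rational(-84887, 250511)) = Rational(-25744759168, 21063716413)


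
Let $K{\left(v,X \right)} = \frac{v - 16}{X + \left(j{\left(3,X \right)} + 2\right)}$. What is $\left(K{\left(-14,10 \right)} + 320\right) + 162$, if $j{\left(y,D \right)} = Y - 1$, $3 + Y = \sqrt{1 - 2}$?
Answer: $\frac{6218}{13} + \frac{6 i}{13} \approx 478.31 + 0.46154 i$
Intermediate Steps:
$Y = -3 + i$ ($Y = -3 + \sqrt{1 - 2} = -3 + \sqrt{-1} = -3 + i \approx -3.0 + 1.0 i$)
$j{\left(y,D \right)} = -4 + i$ ($j{\left(y,D \right)} = \left(-3 + i\right) - 1 = -4 + i$)
$K{\left(v,X \right)} = \frac{-16 + v}{-2 + i + X}$ ($K{\left(v,X \right)} = \frac{v - 16}{X + \left(\left(-4 + i\right) + 2\right)} = \frac{-16 + v}{X - \left(2 - i\right)} = \frac{-16 + v}{-2 + i + X}$)
$\left(K{\left(-14,10 \right)} + 320\right) + 162 = \left(\frac{-16 - 14}{-2 + i + 10} + 320\right) + 162 = \left(\frac{1}{8 + i} \left(-30\right) + 320\right) + 162 = \left(\frac{8 - i}{65} \left(-30\right) + 320\right) + 162 = \left(- \frac{6 \left(8 - i\right)}{13} + 320\right) + 162 = \left(320 - \frac{6 \left(8 - i\right)}{13}\right) + 162 = 482 - \frac{6 \left(8 - i\right)}{13}$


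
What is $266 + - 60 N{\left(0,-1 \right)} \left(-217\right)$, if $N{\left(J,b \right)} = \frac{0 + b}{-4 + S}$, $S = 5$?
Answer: $-12754$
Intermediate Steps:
$N{\left(J,b \right)} = b$ ($N{\left(J,b \right)} = \frac{0 + b}{-4 + 5} = \frac{b}{1} = b 1 = b$)
$266 + - 60 N{\left(0,-1 \right)} \left(-217\right) = 266 + \left(-60\right) \left(-1\right) \left(-217\right) = 266 + 60 \left(-217\right) = 266 - 13020 = -12754$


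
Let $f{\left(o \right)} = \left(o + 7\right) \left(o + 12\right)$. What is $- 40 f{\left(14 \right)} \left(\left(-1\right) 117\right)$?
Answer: $2555280$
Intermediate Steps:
$f{\left(o \right)} = \left(7 + o\right) \left(12 + o\right)$
$- 40 f{\left(14 \right)} \left(\left(-1\right) 117\right) = - 40 \left(84 + 14^{2} + 19 \cdot 14\right) \left(\left(-1\right) 117\right) = - 40 \left(84 + 196 + 266\right) \left(-117\right) = \left(-40\right) 546 \left(-117\right) = \left(-21840\right) \left(-117\right) = 2555280$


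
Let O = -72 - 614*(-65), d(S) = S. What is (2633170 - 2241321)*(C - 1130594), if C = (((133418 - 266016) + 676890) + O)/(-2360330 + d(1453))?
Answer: -1045034937842828732/2358877 ≈ -4.4302e+11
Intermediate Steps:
O = 39838 (O = -72 + 39910 = 39838)
C = -584130/2358877 (C = (((133418 - 266016) + 676890) + 39838)/(-2360330 + 1453) = ((-132598 + 676890) + 39838)/(-2358877) = (544292 + 39838)*(-1/2358877) = 584130*(-1/2358877) = -584130/2358877 ≈ -0.24763)
(2633170 - 2241321)*(C - 1130594) = (2633170 - 2241321)*(-584130/2358877 - 1130594) = 391849*(-2666932767068/2358877) = -1045034937842828732/2358877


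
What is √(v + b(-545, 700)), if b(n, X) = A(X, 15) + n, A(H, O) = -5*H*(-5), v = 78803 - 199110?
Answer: 2*I*√25838 ≈ 321.48*I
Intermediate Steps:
v = -120307
A(H, O) = 25*H
b(n, X) = n + 25*X (b(n, X) = 25*X + n = n + 25*X)
√(v + b(-545, 700)) = √(-120307 + (-545 + 25*700)) = √(-120307 + (-545 + 17500)) = √(-120307 + 16955) = √(-103352) = 2*I*√25838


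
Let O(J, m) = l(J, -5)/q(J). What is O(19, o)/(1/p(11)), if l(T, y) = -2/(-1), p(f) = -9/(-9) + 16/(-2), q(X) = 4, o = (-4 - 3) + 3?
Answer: -7/2 ≈ -3.5000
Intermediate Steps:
o = -4 (o = -7 + 3 = -4)
p(f) = -7 (p(f) = -9*(-1/9) + 16*(-1/2) = 1 - 8 = -7)
l(T, y) = 2 (l(T, y) = -2*(-1) = 2)
O(J, m) = 1/2 (O(J, m) = 2/4 = 2*(1/4) = 1/2)
O(19, o)/(1/p(11)) = 1/(2*(1/(-7))) = 1/(2*(-1/7)) = (1/2)*(-7) = -7/2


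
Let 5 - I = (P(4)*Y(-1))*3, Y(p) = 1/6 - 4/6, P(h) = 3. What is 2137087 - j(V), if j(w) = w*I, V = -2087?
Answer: 4313827/2 ≈ 2.1569e+6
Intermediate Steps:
Y(p) = -½ (Y(p) = 1*(⅙) - 4*⅙ = ⅙ - ⅔ = -½)
I = 19/2 (I = 5 - 3*(-½)*3 = 5 - (-3)*3/2 = 5 - 1*(-9/2) = 5 + 9/2 = 19/2 ≈ 9.5000)
j(w) = 19*w/2 (j(w) = w*(19/2) = 19*w/2)
2137087 - j(V) = 2137087 - 19*(-2087)/2 = 2137087 - 1*(-39653/2) = 2137087 + 39653/2 = 4313827/2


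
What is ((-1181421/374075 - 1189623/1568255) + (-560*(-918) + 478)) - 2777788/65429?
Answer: 23371367995197673994/45424372773325 ≈ 5.1451e+5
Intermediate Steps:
((-1181421/374075 - 1189623/1568255) + (-560*(-918) + 478)) - 2777788/65429 = ((-1181421*1/374075 - 1189623*1/1568255) + (514080 + 478)) - 2777788*1/65429 = ((-1181421/374075 - 1189623/1568255) + 514558) - 213676/5033 = (-35350424832/9025307525 + 514558) - 213676/5033 = 4644008839024118/9025307525 - 213676/5033 = 23371367995197673994/45424372773325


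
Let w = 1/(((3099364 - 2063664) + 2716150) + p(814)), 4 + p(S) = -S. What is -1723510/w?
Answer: -6464941162320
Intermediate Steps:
p(S) = -4 - S
w = 1/3751032 (w = 1/(((3099364 - 2063664) + 2716150) + (-4 - 1*814)) = 1/((1035700 + 2716150) + (-4 - 814)) = 1/(3751850 - 818) = 1/3751032 ≈ 2.6659e-7)
-1723510/w = -1723510/1/3751032 = -1723510*3751032 = -6464941162320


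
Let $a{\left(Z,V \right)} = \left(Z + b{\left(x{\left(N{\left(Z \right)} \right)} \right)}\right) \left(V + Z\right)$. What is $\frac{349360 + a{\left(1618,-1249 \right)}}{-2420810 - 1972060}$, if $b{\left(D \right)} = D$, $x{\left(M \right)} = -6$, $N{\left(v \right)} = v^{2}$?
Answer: $- \frac{472094}{2196435} \approx -0.21494$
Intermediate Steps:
$a{\left(Z,V \right)} = \left(-6 + Z\right) \left(V + Z\right)$ ($a{\left(Z,V \right)} = \left(Z - 6\right) \left(V + Z\right) = \left(-6 + Z\right) \left(V + Z\right)$)
$\frac{349360 + a{\left(1618,-1249 \right)}}{-2420810 - 1972060} = \frac{349360 - \left(2023096 - 2617924\right)}{-2420810 - 1972060} = \frac{349360 + \left(2617924 + 7494 - 9708 - 2020882\right)}{-4392870} = \left(349360 + 594828\right) \left(- \frac{1}{4392870}\right) = 944188 \left(- \frac{1}{4392870}\right) = - \frac{472094}{2196435}$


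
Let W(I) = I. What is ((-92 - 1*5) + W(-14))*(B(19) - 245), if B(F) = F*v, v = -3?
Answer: 33522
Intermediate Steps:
B(F) = -3*F (B(F) = F*(-3) = -3*F)
((-92 - 1*5) + W(-14))*(B(19) - 245) = ((-92 - 1*5) - 14)*(-3*19 - 245) = ((-92 - 5) - 14)*(-57 - 245) = (-97 - 14)*(-302) = -111*(-302) = 33522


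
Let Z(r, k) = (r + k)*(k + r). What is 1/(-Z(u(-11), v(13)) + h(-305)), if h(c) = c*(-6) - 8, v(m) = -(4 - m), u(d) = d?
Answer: 1/1818 ≈ 0.00055005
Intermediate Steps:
v(m) = -4 + m
h(c) = -8 - 6*c (h(c) = -6*c - 8 = -8 - 6*c)
Z(r, k) = (k + r)² (Z(r, k) = (k + r)*(k + r) = (k + r)²)
1/(-Z(u(-11), v(13)) + h(-305)) = 1/(-((-4 + 13) - 11)² + (-8 - 6*(-305))) = 1/(-(9 - 11)² + (-8 + 1830)) = 1/(-1*(-2)² + 1822) = 1/(-1*4 + 1822) = 1/(-4 + 1822) = 1/1818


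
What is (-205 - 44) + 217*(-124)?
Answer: -27157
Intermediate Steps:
(-205 - 44) + 217*(-124) = -249 - 26908 = -27157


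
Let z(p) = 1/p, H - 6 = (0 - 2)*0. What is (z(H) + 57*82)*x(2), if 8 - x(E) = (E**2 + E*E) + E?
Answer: -28045/3 ≈ -9348.3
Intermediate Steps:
H = 6 (H = 6 + (0 - 2)*0 = 6 - 2*0 = 6 + 0 = 6)
x(E) = 8 - E - 2*E**2 (x(E) = 8 - ((E**2 + E*E) + E) = 8 - ((E**2 + E**2) + E) = 8 - (2*E**2 + E) = 8 - (E + 2*E**2) = 8 + (-E - 2*E**2) = 8 - E - 2*E**2)
(z(H) + 57*82)*x(2) = (1/6 + 57*82)*(8 - 1*2 - 2*2**2) = (1/6 + 4674)*(8 - 2 - 2*4) = 28045*(8 - 2 - 8)/6 = (28045/6)*(-2) = -28045/3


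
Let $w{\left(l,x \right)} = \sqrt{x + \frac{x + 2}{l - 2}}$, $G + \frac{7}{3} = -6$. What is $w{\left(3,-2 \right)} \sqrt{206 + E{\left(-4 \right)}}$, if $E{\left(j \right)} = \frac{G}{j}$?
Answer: $\frac{i \sqrt{14982}}{6} \approx 20.4 i$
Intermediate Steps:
$G = - \frac{25}{3}$ ($G = - \frac{7}{3} - 6 = - \frac{25}{3} \approx -8.3333$)
$E{\left(j \right)} = - \frac{25}{3 j}$
$w{\left(l,x \right)} = \sqrt{x + \frac{2 + x}{-2 + l}}$
$w{\left(3,-2 \right)} \sqrt{206 + E{\left(-4 \right)}} = \sqrt{\frac{2 - -2 + 3 \left(-2\right)}{-2 + 3}} \sqrt{206 - \frac{25}{3 \left(-4\right)}} = \sqrt{\frac{2 + 2 - 6}{1}} \sqrt{206 - - \frac{25}{12}} = \sqrt{1 \left(-2\right)} \sqrt{206 + \frac{25}{12}} = \sqrt{-2} \sqrt{\frac{2497}{12}} = i \sqrt{2} \frac{\sqrt{7491}}{6} = \frac{i \sqrt{14982}}{6}$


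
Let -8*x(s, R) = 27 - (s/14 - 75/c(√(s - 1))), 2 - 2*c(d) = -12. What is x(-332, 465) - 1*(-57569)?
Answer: 1611717/28 ≈ 57561.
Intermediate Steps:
c(d) = 7 (c(d) = 1 - ½*(-12) = 1 + 6 = 7)
x(s, R) = -33/7 + s/112 (x(s, R) = -(27 - (s/14 - 75/7))/8 = -(27 - (-75/7 + s/14))/8 = -(27 + (75/7 - s/14))/8 = -(264/7 - s/14)/8 = -33/7 + s/112)
x(-332, 465) - 1*(-57569) = (-33/7 + (1/112)*(-332)) - 1*(-57569) = (-33/7 - 83/28) + 57569 = -215/28 + 57569 = 1611717/28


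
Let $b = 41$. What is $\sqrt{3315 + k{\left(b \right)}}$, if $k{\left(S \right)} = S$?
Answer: $2 \sqrt{839} \approx 57.931$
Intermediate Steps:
$\sqrt{3315 + k{\left(b \right)}} = \sqrt{3315 + 41} = \sqrt{3356} = 2 \sqrt{839}$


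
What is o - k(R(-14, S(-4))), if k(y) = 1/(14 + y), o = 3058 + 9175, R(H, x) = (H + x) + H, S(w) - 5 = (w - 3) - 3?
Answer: 232428/19 ≈ 12233.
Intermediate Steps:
S(w) = -1 + w (S(w) = 5 + ((w - 3) - 3) = 5 + ((-3 + w) - 3) = 5 + (-6 + w) = -1 + w)
R(H, x) = x + 2*H
o = 12233
o - k(R(-14, S(-4))) = 12233 - 1/(14 + ((-1 - 4) + 2*(-14))) = 12233 - 1/(14 + (-5 - 28)) = 12233 - 1/(14 - 33) = 12233 - 1/(-19) = 12233 - 1*(-1/19) = 12233 + 1/19 = 232428/19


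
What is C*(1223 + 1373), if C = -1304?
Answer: -3385184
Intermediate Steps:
C*(1223 + 1373) = -1304*(1223 + 1373) = -1304*2596 = -3385184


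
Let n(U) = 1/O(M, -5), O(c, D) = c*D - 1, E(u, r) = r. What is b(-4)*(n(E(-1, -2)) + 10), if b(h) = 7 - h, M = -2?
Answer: 1001/9 ≈ 111.22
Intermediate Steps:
O(c, D) = -1 + D*c (O(c, D) = D*c - 1 = -1 + D*c)
n(U) = 1/9 (n(U) = 1/(-1 - 5*(-2)) = 1/(-1 + 10) = 1/9)
b(-4)*(n(E(-1, -2)) + 10) = (7 - 1*(-4))*(1/9 + 10) = (7 + 4)*(91/9) = 11*(91/9) = 1001/9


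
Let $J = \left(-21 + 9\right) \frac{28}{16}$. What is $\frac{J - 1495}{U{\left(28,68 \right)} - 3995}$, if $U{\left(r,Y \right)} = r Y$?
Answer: $\frac{1516}{2091} \approx 0.72501$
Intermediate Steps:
$J = -21$ ($J = - 12 \cdot 28 \cdot \frac{1}{16} = \left(-12\right) \frac{7}{4} = -21$)
$U{\left(r,Y \right)} = Y r$
$\frac{J - 1495}{U{\left(28,68 \right)} - 3995} = \frac{-21 - 1495}{68 \cdot 28 - 3995} = - \frac{1516}{1904 - 3995} = - \frac{1516}{-2091} = \left(-1516\right) \left(- \frac{1}{2091}\right) = \frac{1516}{2091}$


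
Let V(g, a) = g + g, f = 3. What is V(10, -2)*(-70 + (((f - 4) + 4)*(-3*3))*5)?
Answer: -4100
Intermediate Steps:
V(g, a) = 2*g
V(10, -2)*(-70 + (((f - 4) + 4)*(-3*3))*5) = (2*10)*(-70 + (((3 - 4) + 4)*(-3*3))*5) = 20*(-70 + ((-1 + 4)*(-9))*5) = 20*(-70 + (3*(-9))*5) = 20*(-70 - 27*5) = 20*(-70 - 135) = 20*(-205) = -4100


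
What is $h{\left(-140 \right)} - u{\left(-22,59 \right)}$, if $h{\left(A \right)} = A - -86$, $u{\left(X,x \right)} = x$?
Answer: $-113$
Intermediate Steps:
$h{\left(A \right)} = 86 + A$ ($h{\left(A \right)} = A + 86 = 86 + A$)
$h{\left(-140 \right)} - u{\left(-22,59 \right)} = \left(86 - 140\right) - 59 = -54 - 59 = -113$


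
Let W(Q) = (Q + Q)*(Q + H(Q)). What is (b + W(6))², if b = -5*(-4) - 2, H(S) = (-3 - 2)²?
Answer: 152100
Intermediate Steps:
H(S) = 25 (H(S) = (-5)² = 25)
W(Q) = 2*Q*(25 + Q) (W(Q) = (Q + Q)*(Q + 25) = (2*Q)*(25 + Q) = 2*Q*(25 + Q))
b = 18 (b = 20 - 2 = 18)
(b + W(6))² = (18 + 2*6*(25 + 6))² = (18 + 2*6*31)² = (18 + 372)² = 390² = 152100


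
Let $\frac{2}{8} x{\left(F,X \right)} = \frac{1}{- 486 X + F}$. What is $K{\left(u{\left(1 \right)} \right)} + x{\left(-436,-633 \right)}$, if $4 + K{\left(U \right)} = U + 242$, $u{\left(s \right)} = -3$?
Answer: $\frac{36096237}{153601} \approx 235.0$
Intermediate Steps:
$x{\left(F,X \right)} = \frac{4}{F - 486 X}$ ($x{\left(F,X \right)} = \frac{4}{- 486 X + F} = \frac{4}{F - 486 X}$)
$K{\left(U \right)} = 238 + U$ ($K{\left(U \right)} = -4 + \left(U + 242\right) = -4 + \left(242 + U\right) = 238 + U$)
$K{\left(u{\left(1 \right)} \right)} + x{\left(-436,-633 \right)} = \left(238 - 3\right) + \frac{4}{-436 - -307638} = 235 + \frac{4}{-436 + 307638} = 235 + \frac{4}{307202} = 235 + 4 \cdot \frac{1}{307202} = 235 + \frac{2}{153601} = \frac{36096237}{153601}$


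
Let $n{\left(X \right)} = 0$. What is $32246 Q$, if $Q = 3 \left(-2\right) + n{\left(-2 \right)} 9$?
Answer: $-193476$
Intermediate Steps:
$Q = -6$ ($Q = 3 \left(-2\right) + 0 \cdot 9 = -6 + 0 = -6$)
$32246 Q = 32246 \left(-6\right) = -193476$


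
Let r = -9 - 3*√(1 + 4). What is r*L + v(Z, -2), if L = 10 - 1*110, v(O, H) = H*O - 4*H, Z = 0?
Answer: 908 + 300*√5 ≈ 1578.8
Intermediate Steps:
v(O, H) = -4*H + H*O
L = -100 (L = 10 - 110 = -100)
r = -9 - 3*√5 ≈ -15.708
r*L + v(Z, -2) = (-9 - 3*√5)*(-100) - 2*(-4 + 0) = (900 + 300*√5) - 2*(-4) = (900 + 300*√5) + 8 = 908 + 300*√5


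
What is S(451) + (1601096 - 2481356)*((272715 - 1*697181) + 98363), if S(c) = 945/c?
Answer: 129461997478725/451 ≈ 2.8706e+11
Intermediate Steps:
S(451) + (1601096 - 2481356)*((272715 - 1*697181) + 98363) = 945/451 + (1601096 - 2481356)*((272715 - 1*697181) + 98363) = 945*(1/451) - 880260*((272715 - 697181) + 98363) = 945/451 - 880260*(-424466 + 98363) = 945/451 - 880260*(-326103) = 945/451 + 287055426780 = 129461997478725/451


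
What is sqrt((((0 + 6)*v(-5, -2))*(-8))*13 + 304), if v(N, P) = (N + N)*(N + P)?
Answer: 4*I*sqrt(2711) ≈ 208.27*I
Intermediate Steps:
v(N, P) = 2*N*(N + P) (v(N, P) = (2*N)*(N + P) = 2*N*(N + P))
sqrt((((0 + 6)*v(-5, -2))*(-8))*13 + 304) = sqrt((((0 + 6)*(2*(-5)*(-5 - 2)))*(-8))*13 + 304) = sqrt(((6*(2*(-5)*(-7)))*(-8))*13 + 304) = sqrt(((6*70)*(-8))*13 + 304) = sqrt((420*(-8))*13 + 304) = sqrt(-3360*13 + 304) = sqrt(-43680 + 304) = sqrt(-43376) = 4*I*sqrt(2711)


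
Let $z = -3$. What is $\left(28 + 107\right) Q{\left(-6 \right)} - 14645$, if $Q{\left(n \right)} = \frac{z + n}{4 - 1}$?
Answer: $-15050$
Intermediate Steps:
$Q{\left(n \right)} = -1 + \frac{n}{3}$ ($Q{\left(n \right)} = \frac{-3 + n}{4 - 1} = \frac{-3 + n}{3} = \left(-3 + n\right) \frac{1}{3} = -1 + \frac{n}{3}$)
$\left(28 + 107\right) Q{\left(-6 \right)} - 14645 = \left(28 + 107\right) \left(-1 + \frac{1}{3} \left(-6\right)\right) - 14645 = 135 \left(-1 - 2\right) - 14645 = 135 \left(-3\right) - 14645 = -405 - 14645 = -15050$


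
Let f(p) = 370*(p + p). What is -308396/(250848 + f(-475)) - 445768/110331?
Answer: -2710450415/2776258953 ≈ -0.97630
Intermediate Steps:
f(p) = 740*p (f(p) = 370*(2*p) = 740*p)
-308396/(250848 + f(-475)) - 445768/110331 = -308396/(250848 + 740*(-475)) - 445768/110331 = -308396/(250848 - 351500) - 445768*1/110331 = -308396/(-100652) - 445768/110331 = -308396*(-1/100652) - 445768/110331 = 77099/25163 - 445768/110331 = -2710450415/2776258953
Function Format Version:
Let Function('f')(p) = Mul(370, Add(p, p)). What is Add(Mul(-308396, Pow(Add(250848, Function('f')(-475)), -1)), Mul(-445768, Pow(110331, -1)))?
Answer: Rational(-2710450415, 2776258953) ≈ -0.97630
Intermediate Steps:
Function('f')(p) = Mul(740, p) (Function('f')(p) = Mul(370, Mul(2, p)) = Mul(740, p))
Add(Mul(-308396, Pow(Add(250848, Function('f')(-475)), -1)), Mul(-445768, Pow(110331, -1))) = Add(Mul(-308396, Pow(Add(250848, Mul(740, -475)), -1)), Mul(-445768, Pow(110331, -1))) = Add(Mul(-308396, Pow(Add(250848, -351500), -1)), Mul(-445768, Rational(1, 110331))) = Add(Mul(-308396, Pow(-100652, -1)), Rational(-445768, 110331)) = Add(Mul(-308396, Rational(-1, 100652)), Rational(-445768, 110331)) = Add(Rational(77099, 25163), Rational(-445768, 110331)) = Rational(-2710450415, 2776258953)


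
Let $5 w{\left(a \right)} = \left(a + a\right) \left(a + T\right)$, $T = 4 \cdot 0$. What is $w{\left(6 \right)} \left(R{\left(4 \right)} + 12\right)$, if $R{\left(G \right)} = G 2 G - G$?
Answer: $576$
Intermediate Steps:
$T = 0$
$w{\left(a \right)} = \frac{2 a^{2}}{5}$ ($w{\left(a \right)} = \frac{\left(a + a\right) \left(a + 0\right)}{5} = \frac{2 a a}{5} = \frac{2 a^{2}}{5}$)
$R{\left(G \right)} = - G + 2 G^{2}$ ($R{\left(G \right)} = 2 G G - G = 2 G^{2} - G = - G + 2 G^{2}$)
$w{\left(6 \right)} \left(R{\left(4 \right)} + 12\right) = \frac{2 \cdot 6^{2}}{5} \left(4 \left(-1 + 2 \cdot 4\right) + 12\right) = \frac{2}{5} \cdot 36 \left(4 \left(-1 + 8\right) + 12\right) = \frac{72 \left(4 \cdot 7 + 12\right)}{5} = \frac{72 \left(28 + 12\right)}{5} = \frac{72}{5} \cdot 40 = 576$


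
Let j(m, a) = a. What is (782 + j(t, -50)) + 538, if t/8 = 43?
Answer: 1270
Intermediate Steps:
t = 344 (t = 8*43 = 344)
(782 + j(t, -50)) + 538 = (782 - 50) + 538 = 732 + 538 = 1270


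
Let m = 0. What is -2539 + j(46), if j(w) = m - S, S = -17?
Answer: -2522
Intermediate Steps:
j(w) = 17 (j(w) = 0 - 1*(-17) = 0 + 17 = 17)
-2539 + j(46) = -2539 + 17 = -2522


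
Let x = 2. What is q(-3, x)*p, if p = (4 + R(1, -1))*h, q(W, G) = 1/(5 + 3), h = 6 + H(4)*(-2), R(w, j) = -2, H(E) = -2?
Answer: 5/2 ≈ 2.5000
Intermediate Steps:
h = 10 (h = 6 - 2*(-2) = 6 + 4 = 10)
q(W, G) = ⅛ (q(W, G) = 1/8 = ⅛)
p = 20 (p = (4 - 2)*10 = 2*10 = 20)
q(-3, x)*p = (⅛)*20 = 5/2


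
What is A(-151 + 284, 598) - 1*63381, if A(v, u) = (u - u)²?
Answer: -63381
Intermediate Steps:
A(v, u) = 0 (A(v, u) = 0² = 0)
A(-151 + 284, 598) - 1*63381 = 0 - 1*63381 = 0 - 63381 = -63381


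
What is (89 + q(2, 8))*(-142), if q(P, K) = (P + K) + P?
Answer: -14342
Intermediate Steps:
q(P, K) = K + 2*P (q(P, K) = (K + P) + P = K + 2*P)
(89 + q(2, 8))*(-142) = (89 + (8 + 2*2))*(-142) = (89 + (8 + 4))*(-142) = (89 + 12)*(-142) = 101*(-142) = -14342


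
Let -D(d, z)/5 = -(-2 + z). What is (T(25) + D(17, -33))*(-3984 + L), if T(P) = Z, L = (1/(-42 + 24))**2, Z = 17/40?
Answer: 1802752229/2592 ≈ 6.9551e+5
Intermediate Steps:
D(d, z) = -10 + 5*z (D(d, z) = -(-5)*(-2 + z) = -5*(2 - z) = -10 + 5*z)
Z = 17/40 (Z = 17*(1/40) = 17/40 ≈ 0.42500)
L = 1/324 (L = (1/(-18))**2 = (-1/18)**2 = 1/324 ≈ 0.0030864)
T(P) = 17/40
(T(25) + D(17, -33))*(-3984 + L) = (17/40 + (-10 + 5*(-33)))*(-3984 + 1/324) = (17/40 + (-10 - 165))*(-1290815/324) = (17/40 - 175)*(-1290815/324) = -6983/40*(-1290815/324) = 1802752229/2592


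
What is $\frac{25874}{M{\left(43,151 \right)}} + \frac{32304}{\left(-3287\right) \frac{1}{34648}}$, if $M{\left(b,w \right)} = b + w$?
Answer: $- \frac{108526568305}{318839} \approx -3.4038 \cdot 10^{5}$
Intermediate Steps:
$\frac{25874}{M{\left(43,151 \right)}} + \frac{32304}{\left(-3287\right) \frac{1}{34648}} = \frac{25874}{43 + 151} + \frac{32304}{\left(-3287\right) \frac{1}{34648}} = \frac{25874}{194} + \frac{32304}{\left(-3287\right) \frac{1}{34648}} = 25874 \cdot \frac{1}{194} + \frac{32304}{- \frac{3287}{34648}} = \frac{12937}{97} + 32304 \left(- \frac{34648}{3287}\right) = \frac{12937}{97} - \frac{1119268992}{3287} = - \frac{108526568305}{318839}$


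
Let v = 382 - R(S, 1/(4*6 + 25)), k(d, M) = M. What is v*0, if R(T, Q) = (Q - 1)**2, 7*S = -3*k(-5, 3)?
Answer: 0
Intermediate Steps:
S = -9/7 (S = (-3*3)/7 = (1/7)*(-9) = -9/7 ≈ -1.2857)
R(T, Q) = (-1 + Q)**2
v = 914878/2401 (v = 382 - (-1 + 1/(4*6 + 25))**2 = 382 - (-1 + 1/(24 + 25))**2 = 382 - (-1 + 1/49)**2 = 382 - (-48/49)**2 = 382 - 1*2304/2401 = 382 - 2304/2401 = 914878/2401 ≈ 381.04)
v*0 = (914878/2401)*0 = 0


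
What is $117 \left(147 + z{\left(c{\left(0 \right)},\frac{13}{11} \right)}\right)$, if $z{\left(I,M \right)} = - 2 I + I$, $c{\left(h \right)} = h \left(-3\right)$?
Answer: $17199$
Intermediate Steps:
$c{\left(h \right)} = - 3 h$
$z{\left(I,M \right)} = - I$
$117 \left(147 + z{\left(c{\left(0 \right)},\frac{13}{11} \right)}\right) = 117 \left(147 - \left(-3\right) 0\right) = 117 \left(147 - 0\right) = 117 \left(147 + 0\right) = 117 \cdot 147 = 17199$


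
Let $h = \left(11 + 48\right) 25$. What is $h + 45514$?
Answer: $46989$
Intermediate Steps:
$h = 1475$ ($h = 59 \cdot 25 = 1475$)
$h + 45514 = 1475 + 45514 = 46989$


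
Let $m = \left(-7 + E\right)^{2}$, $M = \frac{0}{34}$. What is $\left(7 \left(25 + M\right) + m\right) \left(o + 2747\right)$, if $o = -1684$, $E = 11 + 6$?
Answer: $292325$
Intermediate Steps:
$M = 0$ ($M = 0 \cdot \frac{1}{34} = 0$)
$E = 17$
$m = 100$ ($m = \left(-7 + 17\right)^{2} = 10^{2} = 100$)
$\left(7 \left(25 + M\right) + m\right) \left(o + 2747\right) = \left(7 \left(25 + 0\right) + 100\right) \left(-1684 + 2747\right) = \left(7 \cdot 25 + 100\right) 1063 = \left(175 + 100\right) 1063 = 275 \cdot 1063 = 292325$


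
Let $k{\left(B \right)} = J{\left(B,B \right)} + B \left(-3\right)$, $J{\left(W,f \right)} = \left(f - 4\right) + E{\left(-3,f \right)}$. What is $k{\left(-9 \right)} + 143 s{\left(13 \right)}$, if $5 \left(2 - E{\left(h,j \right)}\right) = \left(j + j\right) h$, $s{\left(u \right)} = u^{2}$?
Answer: $\frac{120861}{5} \approx 24172.0$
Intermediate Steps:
$E{\left(h,j \right)} = 2 - \frac{2 h j}{5}$ ($E{\left(h,j \right)} = 2 - \frac{\left(j + j\right) h}{5} = 2 - \frac{2 j h}{5} = 2 - \frac{2 h j}{5}$)
$J{\left(W,f \right)} = -2 + \frac{11 f}{5}$ ($J{\left(W,f \right)} = \left(f - 4\right) + \left(2 - - \frac{6 f}{5}\right) = \left(-4 + f\right) + \left(2 + \frac{6 f}{5}\right) = -2 + \frac{11 f}{5}$)
$k{\left(B \right)} = -2 - \frac{4 B}{5}$ ($k{\left(B \right)} = \left(-2 + \frac{11 B}{5}\right) + B \left(-3\right) = \left(-2 + \frac{11 B}{5}\right) - 3 B = -2 - \frac{4 B}{5}$)
$k{\left(-9 \right)} + 143 s{\left(13 \right)} = \left(-2 - - \frac{36}{5}\right) + 143 \cdot 13^{2} = \left(-2 + \frac{36}{5}\right) + 143 \cdot 169 = \frac{26}{5} + 24167 = \frac{120861}{5}$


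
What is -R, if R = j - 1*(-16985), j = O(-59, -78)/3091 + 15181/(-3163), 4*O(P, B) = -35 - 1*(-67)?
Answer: -166012609338/9776833 ≈ -16980.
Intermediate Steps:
O(P, B) = 8 (O(P, B) = (-35 - 1*(-67))/4 = (-35 + 67)/4 = (¼)*32 = 8)
j = -46899167/9776833 (j = 8/3091 + 15181/(-3163) = 8*(1/3091) + 15181*(-1/3163) = 8/3091 - 15181/3163 = -46899167/9776833 ≈ -4.7970)
R = 166012609338/9776833 (R = -46899167/9776833 - 1*(-16985) = -46899167/9776833 + 16985 = 166012609338/9776833 ≈ 16980.)
-R = -1*166012609338/9776833 = -166012609338/9776833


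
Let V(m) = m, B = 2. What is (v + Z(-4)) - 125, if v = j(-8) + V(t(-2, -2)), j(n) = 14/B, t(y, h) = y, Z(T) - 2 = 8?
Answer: -110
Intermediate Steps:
Z(T) = 10 (Z(T) = 2 + 8 = 10)
j(n) = 7 (j(n) = 14/2 = 14*(1/2) = 7)
v = 5 (v = 7 - 2 = 5)
(v + Z(-4)) - 125 = (5 + 10) - 125 = 15 - 125 = -110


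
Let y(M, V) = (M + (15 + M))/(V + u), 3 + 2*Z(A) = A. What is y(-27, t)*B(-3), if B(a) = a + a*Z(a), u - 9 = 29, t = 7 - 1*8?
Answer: -234/37 ≈ -6.3243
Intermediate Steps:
Z(A) = -3/2 + A/2
t = -1 (t = 7 - 8 = -1)
u = 38 (u = 9 + 29 = 38)
y(M, V) = (15 + 2*M)/(38 + V) (y(M, V) = (M + (15 + M))/(V + 38) = (15 + 2*M)/(38 + V))
B(a) = a + a*(-3/2 + a/2)
y(-27, t)*B(-3) = ((15 + 2*(-27))/(38 - 1))*((½)*(-3)*(-1 - 3)) = ((15 - 54)/37)*((½)*(-3)*(-4)) = ((1/37)*(-39))*6 = -39/37*6 = -234/37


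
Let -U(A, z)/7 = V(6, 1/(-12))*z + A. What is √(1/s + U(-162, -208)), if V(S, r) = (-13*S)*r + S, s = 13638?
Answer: √3596028194334/13638 ≈ 139.05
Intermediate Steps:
V(S, r) = S - 13*S*r (V(S, r) = -13*S*r + S = S - 13*S*r)
U(A, z) = -7*A - 175*z/2 (U(A, z) = -7*((6*(1 - 13/(-12)))*z + A) = -7*((6*(1 - 13*(-1/12)))*z + A) = -7*((6*(1 + 13/12))*z + A) = -7*((6*(25/12))*z + A) = -7*(25*z/2 + A) = -7*(A + 25*z/2) = -7*A - 175*z/2)
√(1/s + U(-162, -208)) = √(1/13638 + (-7*(-162) - 175/2*(-208))) = √(1/13638 + (1134 + 18200)) = √(1/13638 + 19334) = √(263677093/13638) = √3596028194334/13638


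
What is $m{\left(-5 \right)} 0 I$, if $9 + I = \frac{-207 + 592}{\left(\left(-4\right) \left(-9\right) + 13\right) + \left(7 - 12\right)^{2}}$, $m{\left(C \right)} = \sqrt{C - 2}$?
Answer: $0$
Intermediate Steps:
$m{\left(C \right)} = \sqrt{-2 + C}$
$I = - \frac{281}{74}$ ($I = -9 + \frac{-207 + 592}{\left(\left(-4\right) \left(-9\right) + 13\right) + \left(7 - 12\right)^{2}} = -9 + \frac{385}{\left(36 + 13\right) + \left(-5\right)^{2}} = -9 + \frac{385}{49 + 25} = -9 + \frac{385}{74} = - \frac{281}{74} \approx -3.7973$)
$m{\left(-5 \right)} 0 I = \sqrt{-2 - 5} \cdot 0 \left(- \frac{281}{74}\right) = \sqrt{-7} \cdot 0 \left(- \frac{281}{74}\right) = i \sqrt{7} \cdot 0 \left(- \frac{281}{74}\right) = 0 \left(- \frac{281}{74}\right) = 0$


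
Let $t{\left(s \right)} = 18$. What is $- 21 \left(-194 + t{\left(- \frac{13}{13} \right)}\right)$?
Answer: $3696$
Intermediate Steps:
$- 21 \left(-194 + t{\left(- \frac{13}{13} \right)}\right) = - 21 \left(-194 + 18\right) = \left(-21\right) \left(-176\right) = 3696$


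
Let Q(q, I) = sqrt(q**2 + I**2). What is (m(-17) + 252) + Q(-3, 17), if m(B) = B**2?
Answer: 541 + sqrt(298) ≈ 558.26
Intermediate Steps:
Q(q, I) = sqrt(I**2 + q**2)
(m(-17) + 252) + Q(-3, 17) = ((-17)**2 + 252) + sqrt(17**2 + (-3)**2) = (289 + 252) + sqrt(289 + 9) = 541 + sqrt(298)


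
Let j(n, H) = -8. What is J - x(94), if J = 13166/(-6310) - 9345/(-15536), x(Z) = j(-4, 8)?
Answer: 319338627/49016080 ≈ 6.5150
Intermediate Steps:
x(Z) = -8
J = -72790013/49016080 (J = 13166*(-1/6310) - 9345*(-1/15536) = -6583/3155 + 9345/15536 = -72790013/49016080 ≈ -1.4850)
J - x(94) = -72790013/49016080 - 1*(-8) = -72790013/49016080 + 8 = 319338627/49016080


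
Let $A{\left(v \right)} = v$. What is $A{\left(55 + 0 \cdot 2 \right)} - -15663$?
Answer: $15718$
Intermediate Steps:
$A{\left(55 + 0 \cdot 2 \right)} - -15663 = \left(55 + 0 \cdot 2\right) - -15663 = \left(55 + 0\right) + 15663 = 55 + 15663 = 15718$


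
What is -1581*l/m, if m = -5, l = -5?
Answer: -1581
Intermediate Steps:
-1581*l/m = -(-7905)/(-5) = -(-7905)*(-1)/5 = -1581*1 = -1581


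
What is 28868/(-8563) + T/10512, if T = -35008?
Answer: -37702120/5625891 ≈ -6.7015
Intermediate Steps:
28868/(-8563) + T/10512 = 28868/(-8563) - 35008/10512 = 28868*(-1/8563) - 35008*1/10512 = -28868/8563 - 2188/657 = -37702120/5625891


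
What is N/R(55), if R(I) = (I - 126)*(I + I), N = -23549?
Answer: 23549/7810 ≈ 3.0152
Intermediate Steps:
R(I) = 2*I*(-126 + I) (R(I) = (-126 + I)*(2*I) = 2*I*(-126 + I))
N/R(55) = -23549*1/(110*(-126 + 55)) = -23549/(2*55*(-71)) = -23549/(-7810) = -23549*(-1/7810) = 23549/7810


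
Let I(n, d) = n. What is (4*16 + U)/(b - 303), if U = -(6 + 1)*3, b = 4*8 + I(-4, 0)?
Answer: -43/275 ≈ -0.15636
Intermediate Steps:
b = 28 (b = 4*8 - 4 = 32 - 4 = 28)
U = -21 (U = -7*3 = -1*21 = -21)
(4*16 + U)/(b - 303) = (4*16 - 21)/(28 - 303) = (64 - 21)/(-275) = 43*(-1/275) = -43/275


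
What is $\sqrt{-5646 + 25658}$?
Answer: $2 \sqrt{5003} \approx 141.46$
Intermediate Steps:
$\sqrt{-5646 + 25658} = \sqrt{20012} = 2 \sqrt{5003}$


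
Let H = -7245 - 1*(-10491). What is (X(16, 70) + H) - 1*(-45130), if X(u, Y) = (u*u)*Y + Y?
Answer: 66366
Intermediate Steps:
X(u, Y) = Y + Y*u² (X(u, Y) = u²*Y + Y = Y*u² + Y = Y + Y*u²)
H = 3246 (H = -7245 + 10491 = 3246)
(X(16, 70) + H) - 1*(-45130) = (70*(1 + 16²) + 3246) - 1*(-45130) = (70*(1 + 256) + 3246) + 45130 = (70*257 + 3246) + 45130 = (17990 + 3246) + 45130 = 21236 + 45130 = 66366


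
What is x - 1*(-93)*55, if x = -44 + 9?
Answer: 5080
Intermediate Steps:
x = -35
x - 1*(-93)*55 = -35 - 1*(-93)*55 = -35 + 93*55 = -35 + 5115 = 5080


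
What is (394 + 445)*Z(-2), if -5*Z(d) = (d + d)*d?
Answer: -6712/5 ≈ -1342.4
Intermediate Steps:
Z(d) = -2*d²/5 (Z(d) = -(d + d)*d/5 = -2*d*d/5 = -2*d²/5)
(394 + 445)*Z(-2) = (394 + 445)*(-⅖*(-2)²) = 839*(-⅖*4) = 839*(-8/5) = -6712/5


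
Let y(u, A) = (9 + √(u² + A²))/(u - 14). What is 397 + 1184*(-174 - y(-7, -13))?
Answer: -1435781/7 + 1184*√218/21 ≈ -2.0428e+5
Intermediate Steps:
y(u, A) = (9 + √(A² + u²))/(-14 + u)
397 + 1184*(-174 - y(-7, -13)) = 397 + 1184*(-174 - (9 + √((-13)² + (-7)²))/(-14 - 7)) = 397 + 1184*(-174 - (9 + √(169 + 49))/(-21)) = 397 + 1184*(-174 - (-1)*(9 + √218)/21) = 397 + 1184*(-174 - (-3/7 - √218/21)) = 397 + 1184*(-174 + (3/7 + √218/21)) = 397 + 1184*(-1215/7 + √218/21) = 397 + (-1438560/7 + 1184*√218/21) = -1435781/7 + 1184*√218/21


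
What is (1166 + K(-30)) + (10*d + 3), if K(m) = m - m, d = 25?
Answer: 1419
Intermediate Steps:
K(m) = 0
(1166 + K(-30)) + (10*d + 3) = (1166 + 0) + (10*25 + 3) = 1166 + (250 + 3) = 1166 + 253 = 1419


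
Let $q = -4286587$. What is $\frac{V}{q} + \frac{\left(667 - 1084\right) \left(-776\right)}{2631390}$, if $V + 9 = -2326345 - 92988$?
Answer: $\frac{1292222934314}{1879947027655} \approx 0.68737$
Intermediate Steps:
$V = -2419342$ ($V = -9 - 2419333 = -2419342$)
$\frac{V}{q} + \frac{\left(667 - 1084\right) \left(-776\right)}{2631390} = - \frac{2419342}{-4286587} + \frac{\left(667 - 1084\right) \left(-776\right)}{2631390} = \left(-2419342\right) \left(- \frac{1}{4286587}\right) + \left(-417\right) \left(-776\right) \frac{1}{2631390} = \frac{2419342}{4286587} + 323592 \cdot \frac{1}{2631390} = \frac{2419342}{4286587} + \frac{53932}{438565} = \frac{1292222934314}{1879947027655}$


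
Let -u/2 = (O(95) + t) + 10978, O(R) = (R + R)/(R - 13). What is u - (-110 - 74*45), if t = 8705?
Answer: -1473156/41 ≈ -35931.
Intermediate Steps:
O(R) = 2*R/(-13 + R) (O(R) = (2*R)/(-13 + R) = 2*R/(-13 + R))
u = -1614196/41 (u = -2*((2*95/(-13 + 95) + 8705) + 10978) = -2*((2*95/82 + 8705) + 10978) = -2*((2*95*(1/82) + 8705) + 10978) = -2*((95/41 + 8705) + 10978) = -2*(357000/41 + 10978) = -2*807098/41 = -1614196/41 ≈ -39371.)
u - (-110 - 74*45) = -1614196/41 - (-110 - 74*45) = -1614196/41 - (-110 - 3330) = -1614196/41 - 1*(-3440) = -1614196/41 + 3440 = -1473156/41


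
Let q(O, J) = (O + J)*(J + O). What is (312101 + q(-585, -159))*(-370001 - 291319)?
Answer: -572463060840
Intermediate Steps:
q(O, J) = (J + O)² (q(O, J) = (J + O)*(J + O) = (J + O)²)
(312101 + q(-585, -159))*(-370001 - 291319) = (312101 + (-159 - 585)²)*(-370001 - 291319) = (312101 + (-744)²)*(-661320) = (312101 + 553536)*(-661320) = 865637*(-661320) = -572463060840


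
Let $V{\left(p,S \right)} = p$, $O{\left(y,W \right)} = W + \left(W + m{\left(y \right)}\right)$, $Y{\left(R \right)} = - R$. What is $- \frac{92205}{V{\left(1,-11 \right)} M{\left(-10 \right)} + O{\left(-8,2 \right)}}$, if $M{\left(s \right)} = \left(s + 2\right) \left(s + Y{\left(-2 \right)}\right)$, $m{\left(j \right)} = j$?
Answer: $- \frac{6147}{4} \approx -1536.8$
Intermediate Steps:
$M{\left(s \right)} = \left(2 + s\right)^{2}$ ($M{\left(s \right)} = \left(s + 2\right) \left(s - -2\right) = \left(2 + s\right) \left(s + 2\right) = \left(2 + s\right) \left(2 + s\right) = \left(2 + s\right)^{2}$)
$O{\left(y,W \right)} = y + 2 W$ ($O{\left(y,W \right)} = W + \left(W + y\right) = y + 2 W$)
$- \frac{92205}{V{\left(1,-11 \right)} M{\left(-10 \right)} + O{\left(-8,2 \right)}} = - \frac{92205}{1 \left(4 + \left(-10\right)^{2} + 4 \left(-10\right)\right) + \left(-8 + 2 \cdot 2\right)} = - \frac{92205}{1 \left(4 + 100 - 40\right) + \left(-8 + 4\right)} = - \frac{92205}{1 \cdot 64 - 4} = - \frac{92205}{64 - 4} = - \frac{92205}{60} = \left(-92205\right) \frac{1}{60} = - \frac{6147}{4}$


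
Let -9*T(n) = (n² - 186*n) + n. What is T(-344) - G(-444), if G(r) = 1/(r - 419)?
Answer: -157045279/7767 ≈ -20220.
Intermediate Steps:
T(n) = -n²/9 + 185*n/9 (T(n) = -((n² - 186*n) + n)/9 = -(n² - 185*n)/9 = -n²/9 + 185*n/9)
G(r) = 1/(-419 + r)
T(-344) - G(-444) = (⅑)*(-344)*(185 - 1*(-344)) - 1/(-419 - 444) = (⅑)*(-344)*(185 + 344) - 1/(-863) = (⅑)*(-344)*529 - 1*(-1/863) = -181976/9 + 1/863 = -157045279/7767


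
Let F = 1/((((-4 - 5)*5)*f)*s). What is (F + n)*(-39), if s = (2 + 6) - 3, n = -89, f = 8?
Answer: 2082613/600 ≈ 3471.0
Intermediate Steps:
s = 5 (s = 8 - 3 = 5)
F = -1/1800 (F = 1/((((-4 - 5)*5)*8)*5) = 1/((-9*5*8)*5) = 1/(-45*8*5) = 1/(-360*5) = 1/(-1800) = -1/1800 ≈ -0.00055556)
(F + n)*(-39) = (-1/1800 - 89)*(-39) = -160201/1800*(-39) = 2082613/600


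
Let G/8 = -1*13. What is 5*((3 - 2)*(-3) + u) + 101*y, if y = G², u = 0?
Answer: 1092401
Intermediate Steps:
G = -104 (G = 8*(-1*13) = 8*(-13) = -104)
y = 10816 (y = (-104)² = 10816)
5*((3 - 2)*(-3) + u) + 101*y = 5*((3 - 2)*(-3) + 0) + 101*10816 = 5*(1*(-3) + 0) + 1092416 = 5*(-3 + 0) + 1092416 = 5*(-3) + 1092416 = -15 + 1092416 = 1092401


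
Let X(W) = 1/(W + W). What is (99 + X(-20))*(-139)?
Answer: -550301/40 ≈ -13758.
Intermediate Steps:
X(W) = 1/(2*W)
(99 + X(-20))*(-139) = (99 + (1/2)/(-20))*(-139) = (99 + (1/2)*(-1/20))*(-139) = (99 - 1/40)*(-139) = (3959/40)*(-139) = -550301/40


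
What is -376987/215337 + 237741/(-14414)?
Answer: -56628324335/3103867518 ≈ -18.244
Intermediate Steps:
-376987/215337 + 237741/(-14414) = -376987*1/215337 + 237741*(-1/14414) = -376987/215337 - 237741/14414 = -56628324335/3103867518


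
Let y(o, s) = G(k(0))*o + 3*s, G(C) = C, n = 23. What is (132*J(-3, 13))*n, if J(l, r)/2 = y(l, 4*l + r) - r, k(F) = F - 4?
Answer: 12144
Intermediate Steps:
k(F) = -4 + F
y(o, s) = -4*o + 3*s (y(o, s) = (-4 + 0)*o + 3*s = -4*o + 3*s)
J(l, r) = 4*r + 16*l (J(l, r) = 2*((-4*l + 3*(4*l + r)) - r) = 2*((-4*l + 3*(r + 4*l)) - r) = 2*((-4*l + (3*r + 12*l)) - r) = 2*((3*r + 8*l) - r) = 2*(2*r + 8*l) = 4*r + 16*l)
(132*J(-3, 13))*n = (132*(4*13 + 16*(-3)))*23 = (132*(52 - 48))*23 = (132*4)*23 = 528*23 = 12144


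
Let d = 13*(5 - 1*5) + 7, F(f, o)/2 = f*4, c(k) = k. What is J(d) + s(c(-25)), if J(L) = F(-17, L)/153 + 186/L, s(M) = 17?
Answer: 2689/63 ≈ 42.683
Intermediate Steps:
F(f, o) = 8*f (F(f, o) = 2*(f*4) = 2*(4*f) = 8*f)
d = 7 (d = 13*(5 - 5) + 7 = 13*0 + 7 = 0 + 7 = 7)
J(L) = -8/9 + 186/L (J(L) = (8*(-17))/153 + 186/L = -136*1/153 + 186/L = -8/9 + 186/L)
J(d) + s(c(-25)) = (-8/9 + 186/7) + 17 = 1618/63 + 17 = 2689/63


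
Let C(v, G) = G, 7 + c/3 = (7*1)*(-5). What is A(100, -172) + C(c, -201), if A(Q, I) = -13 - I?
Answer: -42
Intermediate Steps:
c = -126 (c = -21 + 3*((7*1)*(-5)) = -21 + 3*(7*(-5)) = -21 + 3*(-35) = -21 - 105 = -126)
A(100, -172) + C(c, -201) = (-13 - 1*(-172)) - 201 = (-13 + 172) - 201 = 159 - 201 = -42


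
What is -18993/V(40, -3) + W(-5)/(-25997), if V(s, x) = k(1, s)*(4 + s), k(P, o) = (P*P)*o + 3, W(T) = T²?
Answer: -493808321/49186324 ≈ -10.040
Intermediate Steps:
k(P, o) = 3 + o*P² (k(P, o) = P²*o + 3 = o*P² + 3 = 3 + o*P²)
V(s, x) = (3 + s)*(4 + s) (V(s, x) = (3 + s*1²)*(4 + s) = (3 + s*1)*(4 + s) = (3 + s)*(4 + s))
-18993/V(40, -3) + W(-5)/(-25997) = -18993*1/((3 + 40)*(4 + 40)) + (-5)²/(-25997) = -18993/(43*44) + 25*(-1/25997) = -18993/1892 - 25/25997 = -493808321/49186324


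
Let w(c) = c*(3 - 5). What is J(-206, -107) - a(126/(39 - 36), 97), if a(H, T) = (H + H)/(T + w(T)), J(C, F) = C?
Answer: -19898/97 ≈ -205.13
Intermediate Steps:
w(c) = -2*c (w(c) = c*(-2) = -2*c)
a(H, T) = -2*H/T (a(H, T) = (H + H)/(T - 2*T) = (2*H)/((-T)) = (2*H)*(-1/T) = -2*H/T)
J(-206, -107) - a(126/(39 - 36), 97) = -206 - (-2)*126/(39 - 36)/97 = -206 - (-2)*126/3/97 = -206 - (-2)*126*(1/3)/97 = -206 - (-2)*42/97 = -206 - 1*(-84/97) = -206 + 84/97 = -19898/97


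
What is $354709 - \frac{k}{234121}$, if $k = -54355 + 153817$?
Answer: $\frac{83044726327}{234121} \approx 3.5471 \cdot 10^{5}$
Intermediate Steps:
$k = 99462$
$354709 - \frac{k}{234121} = 354709 - \frac{99462}{234121} = \frac{83044726327}{234121}$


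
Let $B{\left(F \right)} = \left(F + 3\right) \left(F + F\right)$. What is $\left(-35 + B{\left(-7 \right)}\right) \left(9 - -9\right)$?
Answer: $378$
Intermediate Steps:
$B{\left(F \right)} = 2 F \left(3 + F\right)$ ($B{\left(F \right)} = \left(3 + F\right) 2 F = 2 F \left(3 + F\right)$)
$\left(-35 + B{\left(-7 \right)}\right) \left(9 - -9\right) = \left(-35 + 2 \left(-7\right) \left(3 - 7\right)\right) \left(9 - -9\right) = \left(-35 + 2 \left(-7\right) \left(-4\right)\right) \left(9 + 9\right) = \left(-35 + 56\right) 18 = 21 \cdot 18 = 378$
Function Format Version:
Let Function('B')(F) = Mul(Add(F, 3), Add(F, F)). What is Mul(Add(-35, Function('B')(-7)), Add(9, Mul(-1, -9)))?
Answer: 378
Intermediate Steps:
Function('B')(F) = Mul(2, F, Add(3, F)) (Function('B')(F) = Mul(Add(3, F), Mul(2, F)) = Mul(2, F, Add(3, F)))
Mul(Add(-35, Function('B')(-7)), Add(9, Mul(-1, -9))) = Mul(Add(-35, Mul(2, -7, Add(3, -7))), Add(9, Mul(-1, -9))) = Mul(Add(-35, Mul(2, -7, -4)), Add(9, 9)) = Mul(Add(-35, 56), 18) = Mul(21, 18) = 378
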